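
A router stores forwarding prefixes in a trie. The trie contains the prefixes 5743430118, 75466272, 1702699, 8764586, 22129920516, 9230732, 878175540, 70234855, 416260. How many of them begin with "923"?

Filter for entries beginning with "923":
Matches: "9230732"
Count: 1

1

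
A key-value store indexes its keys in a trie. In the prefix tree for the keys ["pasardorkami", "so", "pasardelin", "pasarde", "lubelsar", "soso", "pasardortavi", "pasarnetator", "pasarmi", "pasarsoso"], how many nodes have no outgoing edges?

A leaf is a node with no children — equivalently, the end of a word that is not a proper prefix of any other stored word.
Those words: "lubelsar", "pasardelin", "pasardorkami", "pasardortavi", "pasarmi", "pasarnetator", "pasarsoso", "soso"
Leaf count: 8

8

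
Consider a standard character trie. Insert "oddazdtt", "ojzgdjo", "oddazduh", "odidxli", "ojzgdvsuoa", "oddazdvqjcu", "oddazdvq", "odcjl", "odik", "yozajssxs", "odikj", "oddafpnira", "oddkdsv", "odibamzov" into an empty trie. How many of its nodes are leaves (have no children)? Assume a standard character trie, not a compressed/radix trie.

A leaf is a node with no children — equivalently, the end of a word that is not a proper prefix of any other stored word.
Those words: "odcjl", "oddafpnira", "oddazdtt", "oddazduh", "oddazdvqjcu", "oddkdsv", "odibamzov", "odidxli", "odikj", "ojzgdjo", "ojzgdvsuoa", "yozajssxs"
Leaf count: 12

12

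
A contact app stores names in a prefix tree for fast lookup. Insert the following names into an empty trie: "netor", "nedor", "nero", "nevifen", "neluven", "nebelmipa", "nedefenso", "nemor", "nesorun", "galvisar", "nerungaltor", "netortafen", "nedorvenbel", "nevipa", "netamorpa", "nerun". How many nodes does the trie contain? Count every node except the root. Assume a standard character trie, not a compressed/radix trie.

76

Insert word by word; a character creates a node only if that edge doesn't already exist:
  "netor" → 5 new (n, e, t, o, r)
  "nedor" → prefix "ne" already present; 3 new (d, o, r)
  "nero" → prefix "ne" already present; 2 new (r, o)
  "nevifen" → prefix "ne" already present; 5 new (v, i, f, e, n)
  "neluven" → prefix "ne" already present; 5 new (l, u, v, e, n)
  "nebelmipa" → prefix "ne" already present; 7 new (b, e, l, m, i, p, a)
  "nedefenso" → prefix "ned" already present; 6 new (e, f, e, n, s, o)
  "nemor" → prefix "ne" already present; 3 new (m, o, r)
  "nesorun" → prefix "ne" already present; 5 new (s, o, r, u, n)
  "galvisar" → 8 new (g, a, l, v, i, s, a, r)
  "nerungaltor" → prefix "ner" already present; 8 new (u, n, g, a, l, t, o, r)
  "netortafen" → prefix "netor" already present; 5 new (t, a, f, e, n)
  "nedorvenbel" → prefix "nedor" already present; 6 new (v, e, n, b, e, l)
  "nevipa" → prefix "nevi" already present; 2 new (p, a)
  "netamorpa" → prefix "net" already present; 6 new (a, m, o, r, p, a)
  "nerun" → prefix "nerun" already present; 0 new (none)
Total nodes = 5 + 3 + 2 + 5 + 5 + 7 + 6 + 3 + 5 + 8 + 8 + 5 + 6 + 2 + 6 + 0 = 76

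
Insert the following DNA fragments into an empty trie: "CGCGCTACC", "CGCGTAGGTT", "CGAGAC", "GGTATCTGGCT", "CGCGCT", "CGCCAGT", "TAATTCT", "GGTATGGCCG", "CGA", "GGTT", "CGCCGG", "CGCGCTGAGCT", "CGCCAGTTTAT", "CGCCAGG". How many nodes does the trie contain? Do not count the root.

Count nodes per top-level branch (shared prefixes stored once):
  'C'-branch (CGA, CGAGAC, CGCCAGG, CGCCAGT, CGCCAGTTTAT, CGCCGG, CGCGCT, CGCGCTACC, CGCGCTGAGCT, CGCGTAGGTT): 35 nodes
  'G'-branch (GGTATCTGGCT, GGTATGGCCG, GGTT): 17 nodes
  'T'-branch (TAATTCT): 7 nodes
Sum: 59

59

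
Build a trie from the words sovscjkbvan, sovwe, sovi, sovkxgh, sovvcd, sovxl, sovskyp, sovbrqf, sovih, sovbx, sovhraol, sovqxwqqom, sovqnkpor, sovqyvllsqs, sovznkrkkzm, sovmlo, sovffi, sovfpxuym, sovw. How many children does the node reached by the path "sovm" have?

The children of the "sovm" node are the distinct next characters among strings starting with "sovm".
Characters that immediately follow "sovm" among the stored strings: {l}.
That node has 1 child edge.

1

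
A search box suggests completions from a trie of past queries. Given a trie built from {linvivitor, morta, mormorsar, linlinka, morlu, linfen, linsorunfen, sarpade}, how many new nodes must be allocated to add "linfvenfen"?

Walking "linfvenfen" from the root, the first 4 characters ("linf") follow existing edges; "v" is the first miss.
Each of the 6 remaining characters creates one node.

6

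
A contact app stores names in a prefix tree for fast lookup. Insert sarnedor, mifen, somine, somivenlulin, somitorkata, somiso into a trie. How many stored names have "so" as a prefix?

Traverse to the node for "so", then collect every word in that subtree.
Words under "so": somine, somiso, somitorkata, somivenlulin
Count: 4

4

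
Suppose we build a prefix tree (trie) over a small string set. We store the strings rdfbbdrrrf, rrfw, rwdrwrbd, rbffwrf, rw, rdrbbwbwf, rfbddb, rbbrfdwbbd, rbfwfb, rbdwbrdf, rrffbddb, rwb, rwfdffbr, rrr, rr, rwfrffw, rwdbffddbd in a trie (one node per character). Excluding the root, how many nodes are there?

79

Trace insertions, counting only characters that open a new branch:
  "rdfbbdrrrf" → 10 new (r, d, f, b, b, d, r, r, r, f)
  "rrfw" → prefix "r" already present; 3 new (r, f, w)
  "rwdrwrbd" → prefix "r" already present; 7 new (w, d, r, w, r, b, d)
  "rbffwrf" → prefix "r" already present; 6 new (b, f, f, w, r, f)
  "rw" → prefix "rw" already present; 0 new (none)
  "rdrbbwbwf" → prefix "rd" already present; 7 new (r, b, b, w, b, w, f)
  "rfbddb" → prefix "r" already present; 5 new (f, b, d, d, b)
  "rbbrfdwbbd" → prefix "rb" already present; 8 new (b, r, f, d, w, b, b, d)
  "rbfwfb" → prefix "rbf" already present; 3 new (w, f, b)
  "rbdwbrdf" → prefix "rb" already present; 6 new (d, w, b, r, d, f)
  "rrffbddb" → prefix "rrf" already present; 5 new (f, b, d, d, b)
  "rwb" → prefix "rw" already present; 1 new (b)
  "rwfdffbr" → prefix "rw" already present; 6 new (f, d, f, f, b, r)
  "rrr" → prefix "rr" already present; 1 new (r)
  "rr" → prefix "rr" already present; 0 new (none)
  "rwfrffw" → prefix "rwf" already present; 4 new (r, f, f, w)
  "rwdbffddbd" → prefix "rwd" already present; 7 new (b, f, f, d, d, b, d)
Total nodes = 10 + 3 + 7 + 6 + 0 + 7 + 5 + 8 + 3 + 6 + 5 + 1 + 6 + 1 + 0 + 4 + 7 = 79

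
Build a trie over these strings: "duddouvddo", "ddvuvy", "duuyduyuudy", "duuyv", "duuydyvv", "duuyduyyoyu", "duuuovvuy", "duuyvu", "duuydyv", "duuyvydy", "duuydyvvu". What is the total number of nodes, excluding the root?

43

For each word, the new-node count is its length minus the longest prefix already in the trie:
  "duddouvddo" → 10 new (d, u, d, d, o, u, v, d, d, o)
  "ddvuvy" → prefix "d" already present; 5 new (d, v, u, v, y)
  "duuyduyuudy" → prefix "du" already present; 9 new (u, y, d, u, y, u, u, d, y)
  "duuyv" → prefix "duuy" already present; 1 new (v)
  "duuydyvv" → prefix "duuyd" already present; 3 new (y, v, v)
  "duuyduyyoyu" → prefix "duuyduy" already present; 4 new (y, o, y, u)
  "duuuovvuy" → prefix "duu" already present; 6 new (u, o, v, v, u, y)
  "duuyvu" → prefix "duuyv" already present; 1 new (u)
  "duuydyv" → prefix "duuydyv" already present; 0 new (none)
  "duuyvydy" → prefix "duuyv" already present; 3 new (y, d, y)
  "duuydyvvu" → prefix "duuydyvv" already present; 1 new (u)
Total nodes = 10 + 5 + 9 + 1 + 3 + 4 + 6 + 1 + 0 + 3 + 1 = 43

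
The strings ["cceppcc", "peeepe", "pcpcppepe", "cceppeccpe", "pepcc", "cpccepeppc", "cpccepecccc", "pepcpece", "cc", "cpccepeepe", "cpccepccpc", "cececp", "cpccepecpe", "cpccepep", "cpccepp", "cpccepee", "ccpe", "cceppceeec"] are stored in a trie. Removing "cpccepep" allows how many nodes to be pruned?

Walk "cpccepep" from the leaf back toward the root, removing each node that no remaining word uses.
Every node on "cpccepep" is still needed (e.g. by "cpccepeppc"), so nothing is freed.
Nodes removed: 0

0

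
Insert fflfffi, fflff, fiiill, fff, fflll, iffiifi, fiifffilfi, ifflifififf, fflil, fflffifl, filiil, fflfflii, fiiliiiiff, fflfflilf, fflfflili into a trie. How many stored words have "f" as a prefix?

13

Traverse to the node for "f", then collect every word in that subtree.
Matches: "fff", "fflff", "fflfffi", "fflffifl", "fflfflii", "fflfflilf", "fflfflili", "fflil", "fflll", "fiifffilfi", "fiiill", "fiiliiiiff", "filiil"
Count: 13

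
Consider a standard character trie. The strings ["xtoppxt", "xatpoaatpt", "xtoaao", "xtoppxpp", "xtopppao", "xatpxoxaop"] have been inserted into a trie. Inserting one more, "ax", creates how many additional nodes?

2

No existing word starts with "a", so every character of "ax" needs a new node.
2 − 0 = 2 new nodes.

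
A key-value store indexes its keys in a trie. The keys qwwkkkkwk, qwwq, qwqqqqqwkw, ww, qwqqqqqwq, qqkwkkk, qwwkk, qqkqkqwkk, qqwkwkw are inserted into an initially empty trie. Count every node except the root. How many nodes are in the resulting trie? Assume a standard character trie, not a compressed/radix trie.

Trace insertions, counting only characters that open a new branch:
  "qwwkkkkwk" → 9 new (q, w, w, k, k, k, k, w, k)
  "qwwq" → prefix "qww" already present; 1 new (q)
  "qwqqqqqwkw" → prefix "qw" already present; 8 new (q, q, q, q, q, w, k, w)
  "ww" → 2 new (w, w)
  "qwqqqqqwq" → prefix "qwqqqqqw" already present; 1 new (q)
  "qqkwkkk" → prefix "q" already present; 6 new (q, k, w, k, k, k)
  "qwwkk" → prefix "qwwkk" already present; 0 new (none)
  "qqkqkqwkk" → prefix "qqk" already present; 6 new (q, k, q, w, k, k)
  "qqwkwkw" → prefix "qq" already present; 5 new (w, k, w, k, w)
Total nodes = 9 + 1 + 8 + 2 + 1 + 6 + 0 + 6 + 5 = 38

38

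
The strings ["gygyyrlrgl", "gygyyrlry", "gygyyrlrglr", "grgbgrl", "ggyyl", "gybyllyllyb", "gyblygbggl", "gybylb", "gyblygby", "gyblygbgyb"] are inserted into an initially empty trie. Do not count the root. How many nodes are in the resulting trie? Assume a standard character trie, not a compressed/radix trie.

For each word, the new-node count is its length minus the longest prefix already in the trie:
  "gygyyrlrgl" → 10 new (g, y, g, y, y, r, l, r, g, l)
  "gygyyrlry" → prefix "gygyyrlr" already present; 1 new (y)
  "gygyyrlrglr" → prefix "gygyyrlrgl" already present; 1 new (r)
  "grgbgrl" → prefix "g" already present; 6 new (r, g, b, g, r, l)
  "ggyyl" → prefix "g" already present; 4 new (g, y, y, l)
  "gybyllyllyb" → prefix "gy" already present; 9 new (b, y, l, l, y, l, l, y, b)
  "gyblygbggl" → prefix "gyb" already present; 7 new (l, y, g, b, g, g, l)
  "gybylb" → prefix "gybyl" already present; 1 new (b)
  "gyblygby" → prefix "gyblygb" already present; 1 new (y)
  "gyblygbgyb" → prefix "gyblygbg" already present; 2 new (y, b)
Total nodes = 10 + 1 + 1 + 6 + 4 + 9 + 7 + 1 + 1 + 2 = 42

42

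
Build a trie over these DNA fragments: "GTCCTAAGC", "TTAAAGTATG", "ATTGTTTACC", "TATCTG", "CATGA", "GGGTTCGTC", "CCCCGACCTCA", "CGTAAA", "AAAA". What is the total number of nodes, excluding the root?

65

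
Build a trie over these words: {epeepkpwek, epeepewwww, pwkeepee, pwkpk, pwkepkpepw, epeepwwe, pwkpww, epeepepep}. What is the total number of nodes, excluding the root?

Insert word by word; a character creates a node only if that edge doesn't already exist:
  "epeepkpwek" → 10 new (e, p, e, e, p, k, p, w, e, k)
  "epeepewwww" → prefix "epeep" already present; 5 new (e, w, w, w, w)
  "pwkeepee" → 8 new (p, w, k, e, e, p, e, e)
  "pwkpk" → prefix "pwk" already present; 2 new (p, k)
  "pwkepkpepw" → prefix "pwke" already present; 6 new (p, k, p, e, p, w)
  "epeepwwe" → prefix "epeep" already present; 3 new (w, w, e)
  "pwkpww" → prefix "pwkp" already present; 2 new (w, w)
  "epeepepep" → prefix "epeepe" already present; 3 new (p, e, p)
Total nodes = 10 + 5 + 8 + 2 + 6 + 3 + 2 + 3 = 39

39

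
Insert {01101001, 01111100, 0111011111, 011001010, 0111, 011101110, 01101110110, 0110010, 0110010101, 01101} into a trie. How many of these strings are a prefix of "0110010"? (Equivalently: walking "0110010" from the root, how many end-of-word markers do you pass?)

1

Walk "0110010" from the root; an end-of-word marker is hit whenever a stored word is a prefix of "0110010".
Prefixes of the query that are stored words: "0110010"
Count: 1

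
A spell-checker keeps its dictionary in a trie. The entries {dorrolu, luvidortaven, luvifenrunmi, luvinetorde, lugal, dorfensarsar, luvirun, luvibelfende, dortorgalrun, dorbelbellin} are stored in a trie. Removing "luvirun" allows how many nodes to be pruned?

A node on "luvirun"'s path can go only if nothing else ends at it or branches off below it.
The suffix "run" (3 nodes) is used only by "luvirun"; the node for "luvi" still has the child "d", so pruning stops there.
Nodes removed: 3

3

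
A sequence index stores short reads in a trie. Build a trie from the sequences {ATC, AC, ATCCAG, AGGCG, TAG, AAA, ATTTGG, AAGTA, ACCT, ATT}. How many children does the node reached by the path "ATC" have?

The children of the "ATC" node are the distinct next characters among strings starting with "ATC".
Distinct next characters after "ATC": C.
That node has 1 child edge.

1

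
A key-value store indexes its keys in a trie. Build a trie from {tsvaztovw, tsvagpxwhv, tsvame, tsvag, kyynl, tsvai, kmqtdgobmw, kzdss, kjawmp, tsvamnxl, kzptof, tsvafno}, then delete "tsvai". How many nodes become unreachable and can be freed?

1

A node on "tsvai"'s path can go only if nothing else ends at it or branches off below it.
The suffix "i" (1 node) is used only by "tsvai"; the node for "tsva" still has the child "z", so pruning stops there.
Nodes removed: 1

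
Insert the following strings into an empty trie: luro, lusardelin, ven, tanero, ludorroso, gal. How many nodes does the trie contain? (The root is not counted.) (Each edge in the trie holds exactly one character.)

31

Count nodes per top-level branch (shared prefixes stored once):
  'g'-branch (gal): 3 nodes
  'l'-branch (ludorroso, luro, lusardelin): 19 nodes
  't'-branch (tanero): 6 nodes
  'v'-branch (ven): 3 nodes
Sum: 31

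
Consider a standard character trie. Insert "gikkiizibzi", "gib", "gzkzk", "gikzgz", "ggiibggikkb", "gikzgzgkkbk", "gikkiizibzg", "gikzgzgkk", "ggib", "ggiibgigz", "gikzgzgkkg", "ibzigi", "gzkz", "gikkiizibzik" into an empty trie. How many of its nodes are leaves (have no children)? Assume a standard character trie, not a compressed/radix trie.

10

A leaf is a node with no children — equivalently, the end of a word that is not a proper prefix of any other stored word.
Those words: "ggib", "ggiibggikkb", "ggiibgigz", "gib", "gikkiizibzg", "gikkiizibzik", "gikzgzgkkbk", "gikzgzgkkg", "gzkzk", "ibzigi"
Leaf count: 10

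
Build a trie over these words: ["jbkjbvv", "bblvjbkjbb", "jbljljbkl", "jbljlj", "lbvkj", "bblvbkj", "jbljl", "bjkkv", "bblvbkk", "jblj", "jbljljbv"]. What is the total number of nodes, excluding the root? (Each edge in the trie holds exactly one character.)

38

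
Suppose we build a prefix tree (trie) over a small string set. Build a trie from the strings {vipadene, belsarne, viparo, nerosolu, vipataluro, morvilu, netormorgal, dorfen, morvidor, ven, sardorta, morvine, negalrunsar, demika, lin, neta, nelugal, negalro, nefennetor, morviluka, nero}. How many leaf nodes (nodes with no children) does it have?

19

Leaves are exactly the stored words that no other stored word extends.
Those words: "belsarne", "demika", "dorfen", "lin", "morvidor", "morviluka", "morvine", "nefennetor", "negalro", "negalrunsar", "nelugal", "nerosolu", "neta", "netormorgal", "sardorta", "ven", "vipadene", "viparo", "vipataluro"
Leaf count: 19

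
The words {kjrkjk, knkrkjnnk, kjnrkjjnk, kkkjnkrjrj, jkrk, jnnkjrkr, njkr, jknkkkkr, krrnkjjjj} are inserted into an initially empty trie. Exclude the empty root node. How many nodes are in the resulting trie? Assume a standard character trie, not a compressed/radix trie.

59

Trace insertions, counting only characters that open a new branch:
  "kjrkjk" → 6 new (k, j, r, k, j, k)
  "knkrkjnnk" → prefix "k" already present; 8 new (n, k, r, k, j, n, n, k)
  "kjnrkjjnk" → prefix "kj" already present; 7 new (n, r, k, j, j, n, k)
  "kkkjnkrjrj" → prefix "k" already present; 9 new (k, k, j, n, k, r, j, r, j)
  "jkrk" → 4 new (j, k, r, k)
  "jnnkjrkr" → prefix "j" already present; 7 new (n, n, k, j, r, k, r)
  "njkr" → 4 new (n, j, k, r)
  "jknkkkkr" → prefix "jk" already present; 6 new (n, k, k, k, k, r)
  "krrnkjjjj" → prefix "k" already present; 8 new (r, r, n, k, j, j, j, j)
Total nodes = 6 + 8 + 7 + 9 + 4 + 7 + 4 + 6 + 8 = 59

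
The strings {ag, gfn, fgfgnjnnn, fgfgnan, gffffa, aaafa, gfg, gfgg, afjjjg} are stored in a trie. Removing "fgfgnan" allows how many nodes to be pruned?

A node on "fgfgnan"'s path can go only if nothing else ends at it or branches off below it.
The suffix "an" (2 nodes) is used only by "fgfgnan"; the node for "fgfgn" still has the child "j", so pruning stops there.
Nodes removed: 2

2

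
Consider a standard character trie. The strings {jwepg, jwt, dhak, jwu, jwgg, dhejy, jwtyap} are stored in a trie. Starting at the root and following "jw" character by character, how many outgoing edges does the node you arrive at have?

4

Walk "jw" from the root, arriving at one node.
Characters that immediately follow "jw" among the stored strings: {e, g, t, u}.
That node has 4 child edges.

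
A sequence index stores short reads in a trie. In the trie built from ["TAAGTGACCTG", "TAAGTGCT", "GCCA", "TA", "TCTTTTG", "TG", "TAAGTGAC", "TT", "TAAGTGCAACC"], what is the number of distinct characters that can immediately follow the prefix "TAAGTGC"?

Walk "TAAGTGC" from the root, arriving at one node.
Distinct next characters after "TAAGTGC": A, T.
That node has 2 child edges.

2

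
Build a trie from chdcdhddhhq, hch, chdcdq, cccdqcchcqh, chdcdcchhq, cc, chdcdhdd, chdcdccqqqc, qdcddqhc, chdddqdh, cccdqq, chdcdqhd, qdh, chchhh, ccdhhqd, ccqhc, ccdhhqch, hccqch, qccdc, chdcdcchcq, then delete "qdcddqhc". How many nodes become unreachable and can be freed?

6

Walk "qdcddqhc" from the leaf back toward the root, removing each node that no remaining word uses.
The suffix "cddqhc" (6 nodes) is used only by "qdcddqhc"; the node for "qd" still has the child "h", so pruning stops there.
Nodes removed: 6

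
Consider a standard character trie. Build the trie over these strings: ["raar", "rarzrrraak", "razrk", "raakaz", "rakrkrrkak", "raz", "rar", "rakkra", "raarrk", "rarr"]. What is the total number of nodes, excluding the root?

Trace insertions, counting only characters that open a new branch:
  "raar" → 4 new (r, a, a, r)
  "rarzrrraak" → prefix "ra" already present; 8 new (r, z, r, r, r, a, a, k)
  "razrk" → prefix "ra" already present; 3 new (z, r, k)
  "raakaz" → prefix "raa" already present; 3 new (k, a, z)
  "rakrkrrkak" → prefix "ra" already present; 8 new (k, r, k, r, r, k, a, k)
  "raz" → prefix "raz" already present; 0 new (none)
  "rar" → prefix "rar" already present; 0 new (none)
  "rakkra" → prefix "rak" already present; 3 new (k, r, a)
  "raarrk" → prefix "raar" already present; 2 new (r, k)
  "rarr" → prefix "rar" already present; 1 new (r)
Total nodes = 4 + 8 + 3 + 3 + 8 + 0 + 0 + 3 + 2 + 1 = 32

32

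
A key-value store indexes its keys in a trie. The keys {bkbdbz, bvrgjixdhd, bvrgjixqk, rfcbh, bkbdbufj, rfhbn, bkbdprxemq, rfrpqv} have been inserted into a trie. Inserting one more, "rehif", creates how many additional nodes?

4

"r" is already a path in the trie; the remaining "ehif" must be added.
New nodes needed: |"rehif"| − 1 = 5 − 1 = 4.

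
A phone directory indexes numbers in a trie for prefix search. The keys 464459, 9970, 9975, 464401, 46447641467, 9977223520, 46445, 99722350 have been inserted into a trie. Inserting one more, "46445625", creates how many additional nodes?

3

"46445" is already a path in the trie; the remaining "625" must be added.
So 8 − 5 = 3 new nodes.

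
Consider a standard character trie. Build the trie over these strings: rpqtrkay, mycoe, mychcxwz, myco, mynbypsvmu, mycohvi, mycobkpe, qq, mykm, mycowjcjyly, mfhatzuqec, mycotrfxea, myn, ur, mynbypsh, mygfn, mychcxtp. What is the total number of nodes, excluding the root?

Insert word by word; a character creates a node only if that edge doesn't already exist:
  "rpqtrkay" → 8 new (r, p, q, t, r, k, a, y)
  "mycoe" → 5 new (m, y, c, o, e)
  "mychcxwz" → prefix "myc" already present; 5 new (h, c, x, w, z)
  "myco" → prefix "myco" already present; 0 new (none)
  "mynbypsvmu" → prefix "my" already present; 8 new (n, b, y, p, s, v, m, u)
  "mycohvi" → prefix "myco" already present; 3 new (h, v, i)
  "mycobkpe" → prefix "myco" already present; 4 new (b, k, p, e)
  "qq" → 2 new (q, q)
  "mykm" → prefix "my" already present; 2 new (k, m)
  "mycowjcjyly" → prefix "myco" already present; 7 new (w, j, c, j, y, l, y)
  "mfhatzuqec" → prefix "m" already present; 9 new (f, h, a, t, z, u, q, e, c)
  "mycotrfxea" → prefix "myco" already present; 6 new (t, r, f, x, e, a)
  "myn" → prefix "myn" already present; 0 new (none)
  "ur" → 2 new (u, r)
  "mynbypsh" → prefix "mynbyps" already present; 1 new (h)
  "mygfn" → prefix "my" already present; 3 new (g, f, n)
  "mychcxtp" → prefix "mychcx" already present; 2 new (t, p)
Total nodes = 8 + 5 + 5 + 0 + 8 + 3 + 4 + 2 + 2 + 7 + 9 + 6 + 0 + 2 + 1 + 3 + 2 = 67

67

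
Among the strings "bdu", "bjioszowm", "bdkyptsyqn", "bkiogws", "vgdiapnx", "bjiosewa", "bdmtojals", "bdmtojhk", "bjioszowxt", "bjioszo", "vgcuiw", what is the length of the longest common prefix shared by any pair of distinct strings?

8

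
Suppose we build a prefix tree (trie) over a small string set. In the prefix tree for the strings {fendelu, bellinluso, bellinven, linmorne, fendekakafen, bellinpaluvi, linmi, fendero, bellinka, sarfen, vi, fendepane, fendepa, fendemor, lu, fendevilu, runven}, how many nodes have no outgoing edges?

16

A leaf is a node with no children — equivalently, the end of a word that is not a proper prefix of any other stored word.
Those words: "bellinka", "bellinluso", "bellinpaluvi", "bellinven", "fendekakafen", "fendelu", "fendemor", "fendepane", "fendero", "fendevilu", "linmi", "linmorne", "lu", "runven", "sarfen", "vi"
Leaf count: 16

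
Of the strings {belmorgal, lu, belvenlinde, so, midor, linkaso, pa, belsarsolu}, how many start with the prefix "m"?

1

Traverse to the node for "m", then collect every word in that subtree.
Matches: "midor"
Count: 1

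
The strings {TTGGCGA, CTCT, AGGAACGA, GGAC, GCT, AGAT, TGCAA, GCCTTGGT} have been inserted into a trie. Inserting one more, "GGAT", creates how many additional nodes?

Walking "GGAT" from the root, the first 3 characters ("GGA") follow existing edges; "T" is the first miss.
New nodes needed: |"GGAT"| − 3 = 4 − 3 = 1.

1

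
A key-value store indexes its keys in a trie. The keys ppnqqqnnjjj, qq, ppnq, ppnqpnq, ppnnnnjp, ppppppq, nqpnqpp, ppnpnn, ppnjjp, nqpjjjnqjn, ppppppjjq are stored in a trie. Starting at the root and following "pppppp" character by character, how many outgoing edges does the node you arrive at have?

Walk "pppppp" from the root, arriving at one node.
Distinct next characters after "pppppp": j, q.
That node has 2 child edges.

2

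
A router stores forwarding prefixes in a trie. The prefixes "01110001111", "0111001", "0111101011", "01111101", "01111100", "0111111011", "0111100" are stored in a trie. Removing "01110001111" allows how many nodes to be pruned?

5

Walk "01110001111" from the leaf back toward the root, removing each node that no remaining word uses.
The suffix "01111" (5 nodes) is used only by "01110001111"; the node for "011100" still has the child "1", so pruning stops there.
Nodes removed: 5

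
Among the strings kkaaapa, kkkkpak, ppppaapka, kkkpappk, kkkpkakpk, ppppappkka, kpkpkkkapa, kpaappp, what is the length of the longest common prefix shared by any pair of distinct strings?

5

Look for the deepest trie node that still has at least two words in its subtree.
e.g. "ppppaapka" and "ppppappkka" share the prefix "ppppa" of length 5; no pair shares a longer one.
Longest shared-prefix length: 5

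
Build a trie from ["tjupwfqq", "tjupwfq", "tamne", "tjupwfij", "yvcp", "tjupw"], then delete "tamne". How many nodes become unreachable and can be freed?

After clearing the end-marker at "tamne", prune upward until reaching a node still needed by another word.
The suffix "amne" (4 nodes) is used only by "tamne"; the node for "t" still has the child "j", so pruning stops there.
Nodes removed: 4

4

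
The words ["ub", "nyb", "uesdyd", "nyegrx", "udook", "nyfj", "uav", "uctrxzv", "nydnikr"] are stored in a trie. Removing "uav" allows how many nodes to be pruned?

2

Walk "uav" from the leaf back toward the root, removing each node that no remaining word uses.
The suffix "av" (2 nodes) is used only by "uav"; the node for "u" still has the child "b", so pruning stops there.
Nodes removed: 2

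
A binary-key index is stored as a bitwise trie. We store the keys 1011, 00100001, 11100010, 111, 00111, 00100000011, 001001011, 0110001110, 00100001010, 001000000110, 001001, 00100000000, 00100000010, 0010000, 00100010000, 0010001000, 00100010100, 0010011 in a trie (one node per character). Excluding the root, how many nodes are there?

Trace insertions, counting only characters that open a new branch:
  "1011" → 4 new (1, 0, 1, 1)
  "00100001" → 8 new (0, 0, 1, 0, 0, 0, 0, 1)
  "11100010" → prefix "1" already present; 7 new (1, 1, 0, 0, 0, 1, 0)
  "111" → prefix "111" already present; 0 new (none)
  "00111" → prefix "001" already present; 2 new (1, 1)
  "00100000011" → prefix "0010000" already present; 4 new (0, 0, 1, 1)
  "001001011" → prefix "00100" already present; 4 new (1, 0, 1, 1)
  "0110001110" → prefix "0" already present; 9 new (1, 1, 0, 0, 0, 1, 1, 1, 0)
  "00100001010" → prefix "00100001" already present; 3 new (0, 1, 0)
  "001000000110" → prefix "00100000011" already present; 1 new (0)
  "001001" → prefix "001001" already present; 0 new (none)
  "00100000000" → prefix "001000000" already present; 2 new (0, 0)
  "00100000010" → prefix "0010000001" already present; 1 new (0)
  "0010000" → prefix "0010000" already present; 0 new (none)
  "00100010000" → prefix "001000" already present; 5 new (1, 0, 0, 0, 0)
  "0010001000" → prefix "0010001000" already present; 0 new (none)
  "00100010100" → prefix "00100010" already present; 3 new (1, 0, 0)
  "0010011" → prefix "001001" already present; 1 new (1)
Total nodes = 4 + 8 + 7 + 0 + 2 + 4 + 4 + 9 + 3 + 1 + 0 + 2 + 1 + 0 + 5 + 0 + 3 + 1 = 54

54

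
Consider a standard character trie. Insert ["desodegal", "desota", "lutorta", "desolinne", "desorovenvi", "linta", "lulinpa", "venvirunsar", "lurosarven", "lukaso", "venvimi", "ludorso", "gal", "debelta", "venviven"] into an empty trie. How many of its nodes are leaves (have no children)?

Leaves are exactly the stored words that no other stored word extends.
Those words: "debelta", "desodegal", "desolinne", "desorovenvi", "desota", "gal", "linta", "ludorso", "lukaso", "lulinpa", "lurosarven", "lutorta", "venvimi", "venvirunsar", "venviven"
Leaf count: 15

15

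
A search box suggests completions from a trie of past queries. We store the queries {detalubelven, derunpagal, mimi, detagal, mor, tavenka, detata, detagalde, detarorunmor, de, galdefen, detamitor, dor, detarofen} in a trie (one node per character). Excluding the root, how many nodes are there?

66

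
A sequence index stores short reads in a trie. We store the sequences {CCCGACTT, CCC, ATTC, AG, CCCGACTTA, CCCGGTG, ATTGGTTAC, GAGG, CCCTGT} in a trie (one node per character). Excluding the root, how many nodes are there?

Insert word by word; a character creates a node only if that edge doesn't already exist:
  "CCCGACTT" → 8 new (C, C, C, G, A, C, T, T)
  "CCC" → prefix "CCC" already present; 0 new (none)
  "ATTC" → 4 new (A, T, T, C)
  "AG" → prefix "A" already present; 1 new (G)
  "CCCGACTTA" → prefix "CCCGACTT" already present; 1 new (A)
  "CCCGGTG" → prefix "CCCG" already present; 3 new (G, T, G)
  "ATTGGTTAC" → prefix "ATT" already present; 6 new (G, G, T, T, A, C)
  "GAGG" → 4 new (G, A, G, G)
  "CCCTGT" → prefix "CCC" already present; 3 new (T, G, T)
Total nodes = 8 + 0 + 4 + 1 + 1 + 3 + 6 + 4 + 3 = 30

30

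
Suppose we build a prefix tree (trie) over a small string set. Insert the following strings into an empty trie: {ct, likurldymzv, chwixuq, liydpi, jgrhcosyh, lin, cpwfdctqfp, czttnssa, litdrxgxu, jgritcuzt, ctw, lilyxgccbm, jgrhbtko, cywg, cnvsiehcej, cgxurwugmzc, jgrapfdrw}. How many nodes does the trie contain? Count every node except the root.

103

Insert word by word; a character creates a node only if that edge doesn't already exist:
  "ct" → 2 new (c, t)
  "likurldymzv" → 11 new (l, i, k, u, r, l, d, y, m, z, v)
  "chwixuq" → prefix "c" already present; 6 new (h, w, i, x, u, q)
  "liydpi" → prefix "li" already present; 4 new (y, d, p, i)
  "jgrhcosyh" → 9 new (j, g, r, h, c, o, s, y, h)
  "lin" → prefix "li" already present; 1 new (n)
  "cpwfdctqfp" → prefix "c" already present; 9 new (p, w, f, d, c, t, q, f, p)
  "czttnssa" → prefix "c" already present; 7 new (z, t, t, n, s, s, a)
  "litdrxgxu" → prefix "li" already present; 7 new (t, d, r, x, g, x, u)
  "jgritcuzt" → prefix "jgr" already present; 6 new (i, t, c, u, z, t)
  "ctw" → prefix "ct" already present; 1 new (w)
  "lilyxgccbm" → prefix "li" already present; 8 new (l, y, x, g, c, c, b, m)
  "jgrhbtko" → prefix "jgrh" already present; 4 new (b, t, k, o)
  "cywg" → prefix "c" already present; 3 new (y, w, g)
  "cnvsiehcej" → prefix "c" already present; 9 new (n, v, s, i, e, h, c, e, j)
  "cgxurwugmzc" → prefix "c" already present; 10 new (g, x, u, r, w, u, g, m, z, c)
  "jgrapfdrw" → prefix "jgr" already present; 6 new (a, p, f, d, r, w)
Total nodes = 2 + 11 + 6 + 4 + 9 + 1 + 9 + 7 + 7 + 6 + 1 + 8 + 4 + 3 + 9 + 10 + 6 = 103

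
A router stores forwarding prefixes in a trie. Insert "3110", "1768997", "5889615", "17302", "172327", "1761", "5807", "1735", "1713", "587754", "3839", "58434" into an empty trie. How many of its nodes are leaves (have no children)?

12

Leaves are exactly the stored words that no other stored word extends.
Those words: "1713", "172327", "17302", "1735", "1761", "1768997", "3110", "3839", "5807", "58434", "587754", "5889615"
Leaf count: 12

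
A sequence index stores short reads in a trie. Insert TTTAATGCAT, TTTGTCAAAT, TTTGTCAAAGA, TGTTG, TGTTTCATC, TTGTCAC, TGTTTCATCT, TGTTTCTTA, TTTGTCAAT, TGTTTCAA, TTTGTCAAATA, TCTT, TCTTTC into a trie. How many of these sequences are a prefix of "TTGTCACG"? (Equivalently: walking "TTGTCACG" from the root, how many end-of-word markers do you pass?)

Check each prefix of "TTGTCACG" against the stored set — each match is an end-marker on the path.
Prefixes of the query that are stored words: "TTGTCAC"
Count: 1

1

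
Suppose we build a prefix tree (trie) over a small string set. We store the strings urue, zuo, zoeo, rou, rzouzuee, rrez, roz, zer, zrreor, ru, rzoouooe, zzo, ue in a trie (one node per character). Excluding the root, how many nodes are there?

40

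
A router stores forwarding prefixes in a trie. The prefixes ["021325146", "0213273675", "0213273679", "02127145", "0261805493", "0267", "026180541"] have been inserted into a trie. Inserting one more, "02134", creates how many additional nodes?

1

Walking "02134" from the root, the first 4 characters ("0213") follow existing edges; "4" is the first miss.
New nodes needed: |"02134"| − 4 = 5 − 4 = 1.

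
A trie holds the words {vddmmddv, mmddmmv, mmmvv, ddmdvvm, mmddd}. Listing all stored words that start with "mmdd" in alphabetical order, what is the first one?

mmddd

Filter for "mmdd…" and sort: "mmddd", "mmddmmv"
Position 1: mmddd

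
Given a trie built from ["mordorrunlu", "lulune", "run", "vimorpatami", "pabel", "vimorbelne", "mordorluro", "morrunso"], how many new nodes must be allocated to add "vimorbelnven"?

3

Walking "vimorbelnven" from the root, the first 9 characters ("vimorbeln") follow existing edges; "v" is the first miss.
New nodes needed: |"vimorbelnven"| − 9 = 12 − 9 = 3.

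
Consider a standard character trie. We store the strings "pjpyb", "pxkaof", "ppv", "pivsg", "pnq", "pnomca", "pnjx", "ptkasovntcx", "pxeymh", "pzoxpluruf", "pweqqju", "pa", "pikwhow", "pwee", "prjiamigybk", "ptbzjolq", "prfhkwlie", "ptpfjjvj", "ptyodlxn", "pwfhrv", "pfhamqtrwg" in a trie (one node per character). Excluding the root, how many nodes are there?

108

Insert word by word; a character creates a node only if that edge doesn't already exist:
  "pjpyb" → 5 new (p, j, p, y, b)
  "pxkaof" → prefix "p" already present; 5 new (x, k, a, o, f)
  "ppv" → prefix "p" already present; 2 new (p, v)
  "pivsg" → prefix "p" already present; 4 new (i, v, s, g)
  "pnq" → prefix "p" already present; 2 new (n, q)
  "pnomca" → prefix "pn" already present; 4 new (o, m, c, a)
  "pnjx" → prefix "pn" already present; 2 new (j, x)
  "ptkasovntcx" → prefix "p" already present; 10 new (t, k, a, s, o, v, n, t, c, x)
  "pxeymh" → prefix "px" already present; 4 new (e, y, m, h)
  "pzoxpluruf" → prefix "p" already present; 9 new (z, o, x, p, l, u, r, u, f)
  "pweqqju" → prefix "p" already present; 6 new (w, e, q, q, j, u)
  "pa" → prefix "p" already present; 1 new (a)
  "pikwhow" → prefix "pi" already present; 5 new (k, w, h, o, w)
  "pwee" → prefix "pwe" already present; 1 new (e)
  "prjiamigybk" → prefix "p" already present; 10 new (r, j, i, a, m, i, g, y, b, k)
  "ptbzjolq" → prefix "pt" already present; 6 new (b, z, j, o, l, q)
  "prfhkwlie" → prefix "pr" already present; 7 new (f, h, k, w, l, i, e)
  "ptpfjjvj" → prefix "pt" already present; 6 new (p, f, j, j, v, j)
  "ptyodlxn" → prefix "pt" already present; 6 new (y, o, d, l, x, n)
  "pwfhrv" → prefix "pw" already present; 4 new (f, h, r, v)
  "pfhamqtrwg" → prefix "p" already present; 9 new (f, h, a, m, q, t, r, w, g)
Total nodes = 5 + 5 + 2 + 4 + 2 + 4 + 2 + 10 + 4 + 9 + 6 + 1 + 5 + 1 + 10 + 6 + 7 + 6 + 6 + 4 + 9 = 108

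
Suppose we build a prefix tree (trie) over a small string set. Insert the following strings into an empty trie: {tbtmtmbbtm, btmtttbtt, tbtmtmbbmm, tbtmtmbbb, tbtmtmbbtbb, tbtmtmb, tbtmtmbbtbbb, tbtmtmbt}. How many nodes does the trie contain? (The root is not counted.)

26

For each word, the new-node count is its length minus the longest prefix already in the trie:
  "tbtmtmbbtm" → 10 new (t, b, t, m, t, m, b, b, t, m)
  "btmtttbtt" → 9 new (b, t, m, t, t, t, b, t, t)
  "tbtmtmbbmm" → prefix "tbtmtmbb" already present; 2 new (m, m)
  "tbtmtmbbb" → prefix "tbtmtmbb" already present; 1 new (b)
  "tbtmtmbbtbb" → prefix "tbtmtmbbt" already present; 2 new (b, b)
  "tbtmtmb" → prefix "tbtmtmb" already present; 0 new (none)
  "tbtmtmbbtbbb" → prefix "tbtmtmbbtbb" already present; 1 new (b)
  "tbtmtmbt" → prefix "tbtmtmb" already present; 1 new (t)
Total nodes = 10 + 9 + 2 + 1 + 2 + 0 + 1 + 1 = 26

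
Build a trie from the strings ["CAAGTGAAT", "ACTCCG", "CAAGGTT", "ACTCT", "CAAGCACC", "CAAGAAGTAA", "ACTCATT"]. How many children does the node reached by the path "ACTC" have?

3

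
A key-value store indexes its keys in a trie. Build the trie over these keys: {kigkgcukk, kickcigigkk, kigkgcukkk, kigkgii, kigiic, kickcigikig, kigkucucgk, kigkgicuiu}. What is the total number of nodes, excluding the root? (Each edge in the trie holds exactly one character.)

37

Trie structure (* marks end of a word):
(root)
└─ k
   └─ i
      ├─ c
      │  └─ k
      │     └─ c
      │        └─ i
      │           └─ g
      │              └─ i
      │                 ├─ g
      │                 │  └─ k
      │                 │     └─ k *
      │                 └─ k
      │                    └─ i
      │                       └─ g *
      └─ g
         ├─ i
         │  └─ i
         │     └─ c *
         └─ k
            ├─ g
            │  ├─ c
            │  │  └─ u
            │  │     └─ k
            │  │        └─ k *
            │  │           └─ k *
            │  └─ i
            │     ├─ c
            │     │  └─ u
            │     │     └─ i
            │     │        └─ u *
            │     └─ i *
            └─ u
               └─ c
                  └─ u
                     └─ c
                        └─ g
                           └─ k *
Counting every labelled node above: 37.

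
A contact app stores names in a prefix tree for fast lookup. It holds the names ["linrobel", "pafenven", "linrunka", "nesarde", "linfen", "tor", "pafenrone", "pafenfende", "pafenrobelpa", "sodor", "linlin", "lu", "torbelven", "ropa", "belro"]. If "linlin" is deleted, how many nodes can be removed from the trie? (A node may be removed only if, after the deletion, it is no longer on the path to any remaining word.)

3

A node on "linlin"'s path can go only if nothing else ends at it or branches off below it.
The suffix "lin" (3 nodes) is used only by "linlin"; the node for "lin" still has the child "r", so pruning stops there.
Nodes removed: 3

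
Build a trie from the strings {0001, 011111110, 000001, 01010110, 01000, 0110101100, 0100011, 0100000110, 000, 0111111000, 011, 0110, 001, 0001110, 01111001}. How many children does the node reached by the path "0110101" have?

1

Follow the path "0110101" to its node, then look at its outgoing edges.
Characters that immediately follow "0110101" among the stored strings: {1}.
That node has 1 child edge.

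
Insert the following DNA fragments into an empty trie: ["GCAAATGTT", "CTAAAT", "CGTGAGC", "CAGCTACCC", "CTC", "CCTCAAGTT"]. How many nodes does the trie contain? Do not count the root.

38

Trace insertions, counting only characters that open a new branch:
  "GCAAATGTT" → 9 new (G, C, A, A, A, T, G, T, T)
  "CTAAAT" → 6 new (C, T, A, A, A, T)
  "CGTGAGC" → prefix "C" already present; 6 new (G, T, G, A, G, C)
  "CAGCTACCC" → prefix "C" already present; 8 new (A, G, C, T, A, C, C, C)
  "CTC" → prefix "CT" already present; 1 new (C)
  "CCTCAAGTT" → prefix "C" already present; 8 new (C, T, C, A, A, G, T, T)
Total nodes = 9 + 6 + 6 + 8 + 1 + 8 = 38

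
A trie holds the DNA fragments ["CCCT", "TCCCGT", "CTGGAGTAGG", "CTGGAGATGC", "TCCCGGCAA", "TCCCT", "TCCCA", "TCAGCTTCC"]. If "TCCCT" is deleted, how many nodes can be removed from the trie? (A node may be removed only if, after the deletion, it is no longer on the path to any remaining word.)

Walk "TCCCT" from the leaf back toward the root, removing each node that no remaining word uses.
The suffix "T" (1 node) is used only by "TCCCT"; the node for "TCCC" still has the child "G", so pruning stops there.
Nodes removed: 1

1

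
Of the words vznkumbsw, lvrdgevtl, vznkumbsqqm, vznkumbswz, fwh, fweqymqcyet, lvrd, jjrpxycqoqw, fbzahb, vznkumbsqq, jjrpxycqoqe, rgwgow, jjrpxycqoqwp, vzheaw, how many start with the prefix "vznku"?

4

Filter for entries beginning with "vznku":
Words under "vznku": vznkumbsqq, vznkumbsqqm, vznkumbsw, vznkumbswz
Count: 4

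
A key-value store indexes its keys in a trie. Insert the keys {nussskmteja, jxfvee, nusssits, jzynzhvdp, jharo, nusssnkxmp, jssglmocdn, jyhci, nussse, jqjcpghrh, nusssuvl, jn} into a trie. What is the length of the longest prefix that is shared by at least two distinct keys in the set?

5

The deepest shared node is where two words last agree before diverging.
"nussse" and "nusssits" agree on "nusss" (5 characters) before diverging; nothing deeper is shared.
Longest shared-prefix length: 5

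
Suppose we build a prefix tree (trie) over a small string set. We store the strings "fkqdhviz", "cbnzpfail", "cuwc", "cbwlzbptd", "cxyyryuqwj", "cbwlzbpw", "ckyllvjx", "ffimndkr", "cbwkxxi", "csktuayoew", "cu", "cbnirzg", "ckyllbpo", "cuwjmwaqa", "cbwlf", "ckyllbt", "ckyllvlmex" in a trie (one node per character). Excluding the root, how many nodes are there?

83

Trace insertions, counting only characters that open a new branch:
  "fkqdhviz" → 8 new (f, k, q, d, h, v, i, z)
  "cbnzpfail" → 9 new (c, b, n, z, p, f, a, i, l)
  "cuwc" → prefix "c" already present; 3 new (u, w, c)
  "cbwlzbptd" → prefix "cb" already present; 7 new (w, l, z, b, p, t, d)
  "cxyyryuqwj" → prefix "c" already present; 9 new (x, y, y, r, y, u, q, w, j)
  "cbwlzbpw" → prefix "cbwlzbp" already present; 1 new (w)
  "ckyllvjx" → prefix "c" already present; 7 new (k, y, l, l, v, j, x)
  "ffimndkr" → prefix "f" already present; 7 new (f, i, m, n, d, k, r)
  "cbwkxxi" → prefix "cbw" already present; 4 new (k, x, x, i)
  "csktuayoew" → prefix "c" already present; 9 new (s, k, t, u, a, y, o, e, w)
  "cu" → prefix "cu" already present; 0 new (none)
  "cbnirzg" → prefix "cbn" already present; 4 new (i, r, z, g)
  "ckyllbpo" → prefix "ckyll" already present; 3 new (b, p, o)
  "cuwjmwaqa" → prefix "cuw" already present; 6 new (j, m, w, a, q, a)
  "cbwlf" → prefix "cbwl" already present; 1 new (f)
  "ckyllbt" → prefix "ckyllb" already present; 1 new (t)
  "ckyllvlmex" → prefix "ckyllv" already present; 4 new (l, m, e, x)
Total nodes = 8 + 9 + 3 + 7 + 9 + 1 + 7 + 7 + 4 + 9 + 0 + 4 + 3 + 6 + 1 + 1 + 4 = 83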